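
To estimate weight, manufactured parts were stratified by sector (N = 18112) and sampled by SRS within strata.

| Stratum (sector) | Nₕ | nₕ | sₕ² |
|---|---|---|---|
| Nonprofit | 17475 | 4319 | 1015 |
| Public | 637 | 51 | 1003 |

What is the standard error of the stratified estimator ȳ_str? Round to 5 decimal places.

Var(ȳ_str) = Σₕ Wₕ²(1 − fₕ)sₕ²/nₕ with Wₕ = Nₕ/N, N = 18112.
Nonprofit: Wₕ = 0.96482995; term = 0.96482995²·(1 − 0.24715308)·1015/4319 = 0.16469904.
Public: Wₕ = 0.03517005; term = 0.03517005²·(1 − 0.08006279)·1003/51 = 0.022378707.
Sum = 0.18707775.
SE = √(0.18707775) = 0.43252.

0.43252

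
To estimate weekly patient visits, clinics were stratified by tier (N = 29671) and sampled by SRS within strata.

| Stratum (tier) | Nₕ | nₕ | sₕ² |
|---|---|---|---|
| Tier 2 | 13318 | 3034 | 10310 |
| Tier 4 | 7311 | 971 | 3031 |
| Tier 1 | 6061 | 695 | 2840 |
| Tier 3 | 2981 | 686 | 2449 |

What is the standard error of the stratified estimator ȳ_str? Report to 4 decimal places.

Var(ȳ_str) = Σₕ Wₕ²(1 − fₕ)sₕ²/nₕ with Wₕ = Nₕ/N, N = 29671.
Tier 2: Wₕ = 0.44885579; term = 0.44885579²·(1 − 0.22781198)·10310/3034 = 0.52866408.
Tier 4: Wₕ = 0.24640221; term = 0.24640221²·(1 − 0.13281357)·3031/971 = 0.1643495.
Tier 1: Wₕ = 0.20427353; term = 0.20427353²·(1 − 0.11466755)·2840/695 = 0.15096078.
Tier 3: Wₕ = 0.10046847; term = 0.10046847²·(1 − 0.23012412)·2449/686 = 0.02774246.
Sum = 0.87171682.
SE = √(0.87171682) = 0.9337.

0.9337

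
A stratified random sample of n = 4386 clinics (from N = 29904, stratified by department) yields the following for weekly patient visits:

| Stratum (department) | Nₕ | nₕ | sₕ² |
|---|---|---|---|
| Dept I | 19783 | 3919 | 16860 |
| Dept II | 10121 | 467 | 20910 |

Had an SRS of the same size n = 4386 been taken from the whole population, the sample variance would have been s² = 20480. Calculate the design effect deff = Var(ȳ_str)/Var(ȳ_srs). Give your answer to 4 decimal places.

1.6067

Var(ȳ_str) = Σ Wₕ²(1−fₕ)sₕ²/nₕ with Wₕ = Nₕ/29904:
  Dept I: (19783/29904)²·(1−3919/19783)·16860/3919 = 1.5098319
  Dept II: (10121/29904)²·(1−467/10121)·20910/467 = 4.8922575
  → Var(ȳ_str) = 6.4020894.
Var(ȳ_srs) = (1 − 4386/29904)·20480/4386 = 3.9845444.
deff = 6.4020894 / 3.9845444 = 1.6067.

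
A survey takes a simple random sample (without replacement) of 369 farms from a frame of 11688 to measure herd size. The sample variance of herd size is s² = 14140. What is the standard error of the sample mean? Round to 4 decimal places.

Under SRS without replacement, Var(ȳ) = (1 − f)·s²/n with f = n/N = 369/11688 = 0.03157084.
Var(ȳ) = (1 − 0.03157084)·14140/369 = 0.96842916·38.319783 = 37.109995.
SE(ȳ) = √(37.109995) = 6.0918.

6.0918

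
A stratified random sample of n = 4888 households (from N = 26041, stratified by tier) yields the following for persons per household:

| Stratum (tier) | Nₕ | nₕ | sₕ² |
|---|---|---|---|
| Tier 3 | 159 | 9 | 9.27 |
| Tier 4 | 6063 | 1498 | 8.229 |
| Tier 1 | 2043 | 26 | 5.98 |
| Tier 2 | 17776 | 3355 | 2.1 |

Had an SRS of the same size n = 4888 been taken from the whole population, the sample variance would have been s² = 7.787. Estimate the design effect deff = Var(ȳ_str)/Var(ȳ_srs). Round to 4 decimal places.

1.4641

Var(ȳ_str) = Σ Wₕ²(1−fₕ)sₕ²/nₕ with Wₕ = Nₕ/26041:
  Tier 3: (159/26041)²·(1−9/159)·9.27/9 = 3.6225158 × 10^-5
  Tier 4: (6063/26041)²·(1−1498/6063)·8.229/1498 = 2.2420654 × 10^-4
  Tier 1: (2043/26041)²·(1−26/2043)·5.98/26 = 0.0013976125
  Tier 2: (17776/26041)²·(1−3355/17776)·2.1/3355 = 2.3661424 × 10^-4
  → Var(ȳ_str) = 0.0018946584.
Var(ȳ_srs) = (1 − 4888/26041)·7.787/4888 = 0.0012940567.
deff = 0.0018946584 / 0.0012940567 = 1.4641.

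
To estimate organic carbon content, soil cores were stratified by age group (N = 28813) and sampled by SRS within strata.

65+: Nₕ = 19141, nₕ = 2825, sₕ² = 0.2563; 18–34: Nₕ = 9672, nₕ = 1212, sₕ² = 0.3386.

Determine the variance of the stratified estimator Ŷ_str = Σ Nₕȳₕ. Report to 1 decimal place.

Var(Ŷ_str) = Σₕ Nₕ²(1 − fₕ)sₕ²/nₕ.
65+: 19141²·(1 − 2825/19141)·0.2563/2825 = 28334.038.
18–34: 9672²·(1 − 1212/9672)·0.3386/1212 = 22859.724.
Sum = 51193.762.

51193.8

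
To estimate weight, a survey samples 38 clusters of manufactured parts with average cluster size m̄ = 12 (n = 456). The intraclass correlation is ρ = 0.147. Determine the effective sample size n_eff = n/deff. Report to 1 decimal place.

deff = 1 + (12 − 1)·0.147 = 1 + 1.617 = 2.617.
n_eff = 456 / 2.617 = 174.2.

174.2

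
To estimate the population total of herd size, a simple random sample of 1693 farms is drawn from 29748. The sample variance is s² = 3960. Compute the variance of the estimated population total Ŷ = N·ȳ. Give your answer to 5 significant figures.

Var(Ŷ) = N²·Var(ȳ) = N²·(1 − n/N)·s²/n.
f = 1693/29748 = 0.05691139; Var(ȳ) = 0.94308861·3960/1693 = 2.2059249.
Var(Ŷ) = 29748² · 2.2059249 = 1.9521189 × 10^9.

1.9521 × 10^9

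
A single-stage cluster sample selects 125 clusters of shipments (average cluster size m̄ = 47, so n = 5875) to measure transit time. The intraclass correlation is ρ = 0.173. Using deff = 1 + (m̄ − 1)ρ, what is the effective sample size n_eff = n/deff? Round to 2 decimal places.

655.84

deff = 1 + (47 − 1)·0.173 = 1 + 7.958 = 8.958.
n_eff = 5875 / 8.958 = 655.84.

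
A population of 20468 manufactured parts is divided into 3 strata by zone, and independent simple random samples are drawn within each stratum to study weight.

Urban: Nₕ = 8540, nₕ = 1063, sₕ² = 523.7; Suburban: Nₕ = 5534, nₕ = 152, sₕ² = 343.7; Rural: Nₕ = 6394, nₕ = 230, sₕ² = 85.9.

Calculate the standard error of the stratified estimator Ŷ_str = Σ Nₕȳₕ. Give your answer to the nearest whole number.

Var(Ŷ_str) = Σₕ Nₕ²(1 − fₕ)sₕ²/nₕ.
Urban: 8540²·(1 − 1063/8540)·523.7/1063 = 3.145825 × 10^7.
Suburban: 5534²·(1 − 152/5534)·343.7/152 = 6.7347083 × 10^7.
Rural: 6394²·(1 − 230/6394)·85.9/230 = 1.4719755 × 10^7.
Sum = 1.1352509 × 10^8.
SE = √(1.1352509 × 10^8) = 10655.

10655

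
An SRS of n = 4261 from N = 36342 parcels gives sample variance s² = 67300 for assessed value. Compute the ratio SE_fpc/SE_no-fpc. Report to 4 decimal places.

0.9395

f = n/N = 4261/36342 = 0.11724726.
SE_no-fpc = √(s²/n) = 3.9742187; SE_fpc = √((1−f)s²/n) = 3.7339741.
Ratio = √(1−f) = 0.93954922.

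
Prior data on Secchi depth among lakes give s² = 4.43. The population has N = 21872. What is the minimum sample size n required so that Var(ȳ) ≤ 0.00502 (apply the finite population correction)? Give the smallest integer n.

Without fpc, n₀ = s²/D = 4.43/0.00502 = 882.4701.
With fpc, (1 − n/N)·s²/n ≤ D requires n ≥ n₀/(1 + n₀/N) = 882.4701/(1 + 882.4701/21872) = 848.2459.
Rounding up, n = 849.

849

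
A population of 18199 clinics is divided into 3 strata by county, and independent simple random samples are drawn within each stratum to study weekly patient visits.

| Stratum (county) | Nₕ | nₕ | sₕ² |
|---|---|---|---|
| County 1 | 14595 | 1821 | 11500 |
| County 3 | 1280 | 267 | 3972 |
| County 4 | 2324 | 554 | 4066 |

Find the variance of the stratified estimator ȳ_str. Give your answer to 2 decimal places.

3.70

Var(ȳ_str) = Σₕ Wₕ²(1 − fₕ)sₕ²/nₕ with Wₕ = Nₕ/N, N = 18199.
County 1: Wₕ = 0.80196714; term = 0.80196714²·(1 − 0.12476876)·11500/1821 = 3.5548711.
County 3: Wₕ = 0.07033353; term = 0.07033353²·(1 − 0.20859375)·3972/267 = 0.058240131.
County 4: Wₕ = 0.12769932; term = 0.12769932²·(1 − 0.23838210)·4066/554 = 0.091153206.
Sum = 3.7042644.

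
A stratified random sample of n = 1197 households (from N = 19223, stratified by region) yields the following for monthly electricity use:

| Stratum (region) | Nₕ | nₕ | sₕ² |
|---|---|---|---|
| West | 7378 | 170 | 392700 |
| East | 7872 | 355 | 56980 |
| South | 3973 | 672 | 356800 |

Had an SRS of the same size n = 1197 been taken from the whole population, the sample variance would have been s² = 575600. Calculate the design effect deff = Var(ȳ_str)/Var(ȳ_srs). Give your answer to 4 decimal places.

Var(ȳ_str) = Σ Wₕ²(1−fₕ)sₕ²/nₕ with Wₕ = Nₕ/19223:
  West: (7378/19223)²·(1−170/7378)·392700/170 = 332.4475
  East: (7872/19223)²·(1−355/7872)·56980/355 = 25.702857
  South: (3973/19223)²·(1−672/3973)·356800/672 = 18.844184
  → Var(ȳ_str) = 376.99454.
Var(ȳ_srs) = (1 − 1197/19223)·575600/1197 = 450.92554.
deff = 376.99454 / 450.92554 = 0.8360.

0.8360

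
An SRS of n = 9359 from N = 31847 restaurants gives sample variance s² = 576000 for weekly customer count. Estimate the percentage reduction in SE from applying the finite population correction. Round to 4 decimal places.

15.9687

f = n/N = 9359/31847 = 0.29387383.
SE_no-fpc = √(s²/n) = 7.8450645; SE_fpc = √((1−f)s²/n) = 6.5923107.
Ratio = √(1−f) = 0.84031314. Reduction = 100·(1 − 0.84031314) = 15.9687%.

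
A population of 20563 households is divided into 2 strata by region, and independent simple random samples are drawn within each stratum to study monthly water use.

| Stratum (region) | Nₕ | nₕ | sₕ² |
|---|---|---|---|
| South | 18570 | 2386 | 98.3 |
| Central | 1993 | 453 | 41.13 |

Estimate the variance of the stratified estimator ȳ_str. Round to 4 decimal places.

0.0299

Var(ȳ_str) = Σₕ Wₕ²(1 − fₕ)sₕ²/nₕ with Wₕ = Nₕ/N, N = 20563.
South: Wₕ = 0.90307834; term = 0.90307834²·(1 − 0.12848681)·98.3/2386 = 0.029282483.
Central: Wₕ = 0.09692166; term = 0.09692166²·(1 − 0.22729553)·41.13/453 = 6.5904577 × 10^-4.
Sum = 0.029941529.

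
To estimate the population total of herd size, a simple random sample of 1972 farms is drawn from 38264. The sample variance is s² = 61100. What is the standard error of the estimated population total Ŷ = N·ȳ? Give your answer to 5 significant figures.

Var(Ŷ) = N²·Var(ȳ) = N²·(1 − n/N)·s²/n.
f = 1972/38264 = 0.05153669; Var(ȳ) = 0.94846331·61100/1972 = 29.386972.
Var(Ŷ) = 38264² · 29.386972 = 4.3026456 × 10^10.
SE(Ŷ) = √(4.3026456 × 10^10) = 207430.

207430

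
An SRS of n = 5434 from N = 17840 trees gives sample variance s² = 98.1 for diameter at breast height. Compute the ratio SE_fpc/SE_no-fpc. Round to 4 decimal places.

f = n/N = 5434/17840 = 0.30459641.
SE_no-fpc = √(s²/n) = 0.13436145; SE_fpc = √((1−f)s²/n) = 0.11204517.
Ratio = √(1−f) = 0.83390862.

0.8339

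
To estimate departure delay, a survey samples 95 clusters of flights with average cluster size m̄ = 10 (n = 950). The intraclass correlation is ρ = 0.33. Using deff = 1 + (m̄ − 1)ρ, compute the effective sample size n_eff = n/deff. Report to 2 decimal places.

239.29

deff = 1 + (10 − 1)·0.33 = 1 + 2.97 = 3.97.
n_eff = 950 / 3.97 = 239.29.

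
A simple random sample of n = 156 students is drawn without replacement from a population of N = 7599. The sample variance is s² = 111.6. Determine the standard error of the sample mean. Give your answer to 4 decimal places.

Under SRS without replacement, Var(ȳ) = (1 − f)·s²/n with f = n/N = 156/7599 = 0.02052902.
Var(ȳ) = (1 − 0.02052902)·111.6/156 = 0.97947098·0.71538462 = 0.70069847.
SE(ȳ) = √(0.70069847) = 0.8371.

0.8371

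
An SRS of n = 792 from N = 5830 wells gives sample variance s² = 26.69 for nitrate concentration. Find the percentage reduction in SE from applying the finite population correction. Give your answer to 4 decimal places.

7.0403

f = n/N = 792/5830 = 0.13584906.
SE_no-fpc = √(s²/n) = 0.18357422; SE_fpc = √((1−f)s²/n) = 0.17065008.
Ratio = √(1−f) = 0.92959719. Reduction = 100·(1 − 0.92959719) = 7.0403%.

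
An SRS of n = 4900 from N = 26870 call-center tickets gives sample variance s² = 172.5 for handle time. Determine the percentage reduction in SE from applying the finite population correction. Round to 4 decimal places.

f = n/N = 4900/26870 = 0.18235951.
SE_no-fpc = √(s²/n) = 0.18762751; SE_fpc = √((1−f)s²/n) = 0.16965931.
Ratio = √(1−f) = 0.90423475. Reduction = 100·(1 − 0.90423475) = 9.5765%.

9.5765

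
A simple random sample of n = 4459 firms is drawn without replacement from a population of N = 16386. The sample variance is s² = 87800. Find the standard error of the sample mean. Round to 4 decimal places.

3.7858

Under SRS without replacement, Var(ȳ) = (1 − f)·s²/n with f = n/N = 4459/16386 = 0.27212254.
Var(ȳ) = (1 − 0.27212254)·87800/4459 = 0.72787746·19.690514 = 14.332281.
SE(ȳ) = √(14.332281) = 3.7858.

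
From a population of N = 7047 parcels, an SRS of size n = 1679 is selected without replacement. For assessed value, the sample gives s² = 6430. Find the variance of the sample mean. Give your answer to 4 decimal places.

Under SRS without replacement, Var(ȳ) = (1 − f)·s²/n with f = n/N = 1679/7047 = 0.23825741.
Var(ȳ) = (1 − 0.23825741)·6430/1679 = 0.76174259·3.8296605 = 2.9172155.

2.9172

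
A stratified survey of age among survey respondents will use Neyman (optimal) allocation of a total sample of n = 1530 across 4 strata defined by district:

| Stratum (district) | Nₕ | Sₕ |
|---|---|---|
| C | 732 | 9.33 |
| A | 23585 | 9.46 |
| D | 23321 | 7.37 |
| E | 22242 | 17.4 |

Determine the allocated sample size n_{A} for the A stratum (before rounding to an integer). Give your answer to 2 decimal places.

432.75

Neyman allocation: nₕ = n·NₕSₕ / Σⱼ NⱼSⱼ.
Σ NⱼSⱼ = 732·9.33 + 23585·9.46 + 23321·7.37 + 22242·17.4 = 788830.23.
n_{A} = 1530·23585·9.46 / 788830.23 = 432.75.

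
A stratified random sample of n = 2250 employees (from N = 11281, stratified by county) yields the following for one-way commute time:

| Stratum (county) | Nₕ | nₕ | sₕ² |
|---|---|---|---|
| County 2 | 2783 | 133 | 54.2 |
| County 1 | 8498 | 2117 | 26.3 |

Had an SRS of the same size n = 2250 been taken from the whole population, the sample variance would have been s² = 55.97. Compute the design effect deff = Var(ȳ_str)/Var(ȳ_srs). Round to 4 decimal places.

Var(ȳ_str) = Σ Wₕ²(1−fₕ)sₕ²/nₕ with Wₕ = Nₕ/11281:
  County 2: (2783/11281)²·(1−133/2783)·54.2/133 = 0.023616282
  County 1: (8498/11281)²·(1−2117/8498)·26.3/2117 = 0.0052935274
  → Var(ȳ_str) = 0.028909809.
Var(ȳ_srs) = (1 − 2250/11281)·55.97/2250 = 0.019914116.
deff = 0.028909809 / 0.019914116 = 1.4517.

1.4517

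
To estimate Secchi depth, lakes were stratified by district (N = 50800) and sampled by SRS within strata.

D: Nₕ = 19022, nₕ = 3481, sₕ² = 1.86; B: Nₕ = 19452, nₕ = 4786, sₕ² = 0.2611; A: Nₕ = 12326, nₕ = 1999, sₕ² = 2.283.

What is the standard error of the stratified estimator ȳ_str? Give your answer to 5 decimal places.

Var(ȳ_str) = Σₕ Wₕ²(1 − fₕ)sₕ²/nₕ with Wₕ = Nₕ/N, N = 50800.
D: Wₕ = 0.37444882; term = 0.37444882²·(1 − 0.18299863)·1.86/3481 = 6.120919 × 10^-5.
B: Wₕ = 0.38291339; term = 0.38291339²·(1 − 0.24604154)·0.2611/4786 = 6.0309079 × 10^-6.
A: Wₕ = 0.24263780; term = 0.24263780²·(1 − 0.16217751)·2.283/1999 = 5.633289 × 10^-5.
Sum = 1.2357299 × 10^-4.
SE = √(1.2357299 × 10^-4) = 0.01112.

0.01112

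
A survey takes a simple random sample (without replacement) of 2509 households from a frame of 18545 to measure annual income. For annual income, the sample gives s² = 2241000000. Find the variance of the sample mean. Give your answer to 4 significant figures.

772300

Under SRS without replacement, Var(ȳ) = (1 − f)·s²/n with f = n/N = 2509/18545 = 0.13529253.
Var(ȳ) = (1 − 0.13529253)·2241000000/2509 = 0.86470747·893184.54 = 772343.34.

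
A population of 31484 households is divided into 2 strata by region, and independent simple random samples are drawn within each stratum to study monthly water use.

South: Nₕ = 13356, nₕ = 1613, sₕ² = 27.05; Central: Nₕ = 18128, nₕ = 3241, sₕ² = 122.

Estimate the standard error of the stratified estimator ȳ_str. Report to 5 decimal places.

Var(ȳ_str) = Σₕ Wₕ²(1 − fₕ)sₕ²/nₕ with Wₕ = Nₕ/N, N = 31484.
South: Wₕ = 0.42421547; term = 0.42421547²·(1 − 0.12076969)·27.05/1613 = 0.0026534357.
Central: Wₕ = 0.57578453; term = 0.57578453²·(1 − 0.17878420)·122/3241 = 0.010248447.
Sum = 0.012901883.
SE = √(0.012901883) = 0.11359.

0.11359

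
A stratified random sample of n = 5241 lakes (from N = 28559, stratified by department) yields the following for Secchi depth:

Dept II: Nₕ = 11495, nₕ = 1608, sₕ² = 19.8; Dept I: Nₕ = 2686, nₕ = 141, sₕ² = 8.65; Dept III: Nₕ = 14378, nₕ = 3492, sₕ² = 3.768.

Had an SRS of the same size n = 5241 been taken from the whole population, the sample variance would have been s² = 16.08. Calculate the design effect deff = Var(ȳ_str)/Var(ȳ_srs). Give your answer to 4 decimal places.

Var(ȳ_str) = Σ Wₕ²(1−fₕ)sₕ²/nₕ with Wₕ = Nₕ/28559:
  Dept II: (11495/28559)²·(1−1608/11495)·19.8/1608 = 0.0017158
  Dept I: (2686/28559)²·(1−141/2686)·8.65/141 = 5.1416771 × 10^-4
  Dept III: (14378/28559)²·(1−3492/14378)·3.768/3492 = 2.0707014 × 10^-4
  → Var(ȳ_str) = 0.0024370379.
Var(ȳ_srs) = (1 − 5241/28559)·16.08/5241 = 0.0025050718.
deff = 0.0024370379 / 0.0025050718 = 0.9728.

0.9728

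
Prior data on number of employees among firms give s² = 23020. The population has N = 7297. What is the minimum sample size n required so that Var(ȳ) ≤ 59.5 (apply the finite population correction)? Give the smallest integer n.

Without fpc, n₀ = s²/D = 23020/59.5 = 386.8908.
With fpc, (1 − n/N)·s²/n ≤ D requires n ≥ n₀/(1 + n₀/N) = 386.8908/(1 + 386.8908/7297) = 367.4105.
Rounding up, n = 368.

368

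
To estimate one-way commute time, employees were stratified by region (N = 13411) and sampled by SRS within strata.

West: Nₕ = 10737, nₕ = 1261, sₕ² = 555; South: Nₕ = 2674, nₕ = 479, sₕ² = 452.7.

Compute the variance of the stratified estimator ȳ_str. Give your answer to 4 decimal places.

Var(ȳ_str) = Σₕ Wₕ²(1 − fₕ)sₕ²/nₕ with Wₕ = Nₕ/N, N = 13411.
West: Wₕ = 0.80061144; term = 0.80061144²·(1 − 0.11744435)·555/1261 = 0.24897949.
South: Wₕ = 0.19938856; term = 0.19938856²·(1 − 0.17913239)·452.7/479 = 0.03084243.
Sum = 0.27982192.

0.2798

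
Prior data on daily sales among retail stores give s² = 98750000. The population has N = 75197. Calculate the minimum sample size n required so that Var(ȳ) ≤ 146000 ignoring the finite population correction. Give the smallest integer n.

677

Without fpc, n₀ = s²/D = 98750000/146000 = 676.3699.
Rounding up, n = 677.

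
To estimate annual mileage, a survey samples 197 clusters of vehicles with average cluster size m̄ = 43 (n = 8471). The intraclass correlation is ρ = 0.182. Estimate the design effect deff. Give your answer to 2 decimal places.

deff = 1 + (43 − 1)·0.182 = 1 + 7.644 = 8.644.

8.64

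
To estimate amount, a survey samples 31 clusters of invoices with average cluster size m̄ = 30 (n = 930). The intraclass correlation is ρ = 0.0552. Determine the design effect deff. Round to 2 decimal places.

2.60

deff = 1 + (30 − 1)·0.0552 = 1 + 1.6008 = 2.6008.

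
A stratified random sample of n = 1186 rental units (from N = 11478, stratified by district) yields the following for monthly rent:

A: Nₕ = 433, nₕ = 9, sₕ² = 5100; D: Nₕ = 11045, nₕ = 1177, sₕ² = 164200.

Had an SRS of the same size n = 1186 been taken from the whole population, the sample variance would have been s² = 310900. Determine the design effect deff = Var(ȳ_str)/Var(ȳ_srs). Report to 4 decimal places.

0.4944

Var(ȳ_str) = Σ Wₕ²(1−fₕ)sₕ²/nₕ with Wₕ = Nₕ/11478:
  A: (433/11478)²·(1−9/433)·5100/9 = 0.78967607
  D: (11045/11478)²·(1−1177/11045)·164200/1177 = 115.41416
  → Var(ȳ_str) = 116.20384.
Var(ȳ_srs) = (1 − 1186/11478)·310900/1186 = 235.05505.
deff = 116.20384 / 235.05505 = 0.4944.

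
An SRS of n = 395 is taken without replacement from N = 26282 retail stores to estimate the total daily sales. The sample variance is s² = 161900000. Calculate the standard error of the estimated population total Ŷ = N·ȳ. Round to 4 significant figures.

1.670 × 10^7

Var(Ŷ) = N²·Var(ȳ) = N²·(1 − n/N)·s²/n.
f = 395/26282 = 0.01502930; Var(ȳ) = 0.98497070·161900000/395 = 403713.31.
Var(Ŷ) = 26282² · 403713.31 = 2.7886235 × 10^14.
SE(Ŷ) = √(2.7886235 × 10^14) = 1.670 × 10^7.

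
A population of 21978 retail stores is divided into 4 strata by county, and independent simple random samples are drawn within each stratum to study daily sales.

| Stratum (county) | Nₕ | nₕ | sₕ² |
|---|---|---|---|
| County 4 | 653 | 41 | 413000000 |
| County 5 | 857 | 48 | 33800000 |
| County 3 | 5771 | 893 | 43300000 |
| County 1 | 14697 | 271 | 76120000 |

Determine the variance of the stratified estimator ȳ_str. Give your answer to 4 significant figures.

Var(ȳ_str) = Σₕ Wₕ²(1 − fₕ)sₕ²/nₕ with Wₕ = Nₕ/N, N = 21978.
County 4: Wₕ = 0.02971153; term = 0.02971153²·(1 − 0.06278714)·413000000/41 = 8334.0185.
County 5: Wₕ = 0.03899354; term = 0.03899354²·(1 − 0.05600933)·33800000/48 = 1010.7144.
County 3: Wₕ = 0.26258076; term = 0.26258076²·(1 − 0.15473921)·43300000/893 = 2825.8751.
County 1: Wₕ = 0.66871417; term = 0.66871417²·(1 − 0.01843914)·76120000/271 = 123289.98.
Sum = 135460.59.

135500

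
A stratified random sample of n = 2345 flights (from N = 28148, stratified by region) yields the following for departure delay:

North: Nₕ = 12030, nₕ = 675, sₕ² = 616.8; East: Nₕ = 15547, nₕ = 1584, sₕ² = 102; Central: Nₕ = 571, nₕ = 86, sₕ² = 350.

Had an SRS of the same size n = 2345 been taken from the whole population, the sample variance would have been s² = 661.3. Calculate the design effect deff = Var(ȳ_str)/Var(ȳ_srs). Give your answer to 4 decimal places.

0.6832

Var(ȳ_str) = Σ Wₕ²(1−fₕ)sₕ²/nₕ with Wₕ = Nₕ/28148:
  North: (12030/28148)²·(1−675/12030)·616.8/675 = 0.1575427
  East: (15547/28148)²·(1−1584/15547)·102/1584 = 0.017643114
  Central: (571/28148)²·(1−86/571)·350/86 = 0.0014225003
  → Var(ȳ_str) = 0.17660831.
Var(ȳ_srs) = (1 − 2345/28148)·661.3/2345 = 0.25851059.
deff = 0.17660831 / 0.25851059 = 0.6832.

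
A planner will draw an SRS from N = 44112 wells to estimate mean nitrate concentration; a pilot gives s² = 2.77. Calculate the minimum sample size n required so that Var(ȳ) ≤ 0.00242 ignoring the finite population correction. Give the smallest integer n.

Without fpc, n₀ = s²/D = 2.77/0.00242 = 1144.6281.
Rounding up, n = 1145.

1145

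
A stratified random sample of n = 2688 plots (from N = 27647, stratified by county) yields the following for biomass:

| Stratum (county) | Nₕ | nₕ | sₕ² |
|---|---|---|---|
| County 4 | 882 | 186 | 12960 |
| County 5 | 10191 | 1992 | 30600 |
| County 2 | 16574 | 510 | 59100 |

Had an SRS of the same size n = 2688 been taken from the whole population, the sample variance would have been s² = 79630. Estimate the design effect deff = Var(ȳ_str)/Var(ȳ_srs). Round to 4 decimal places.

Var(ȳ_str) = Σ Wₕ²(1−fₕ)sₕ²/nₕ with Wₕ = Nₕ/27647:
  County 4: (882/27647)²·(1−186/882)·12960/186 = 0.055959504
  County 5: (10191/27647)²·(1−1992/10191)·30600/1992 = 1.6792438
  County 2: (16574/27647)²·(1−510/16574)·59100/510 = 40.364754
  → Var(ȳ_str) = 42.099957.
Var(ȳ_srs) = (1 − 2688/27647)·79630/2688 = 26.744016.
deff = 42.099957 / 26.744016 = 1.5742.

1.5742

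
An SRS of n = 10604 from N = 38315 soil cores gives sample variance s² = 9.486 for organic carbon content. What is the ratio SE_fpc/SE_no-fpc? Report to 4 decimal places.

0.8504

f = n/N = 10604/38315 = 0.27675845.
SE_no-fpc = √(s²/n) = 0.029909331; SE_fpc = √((1−f)s²/n) = 0.025435975.
Ratio = √(1−f) = 0.85043609.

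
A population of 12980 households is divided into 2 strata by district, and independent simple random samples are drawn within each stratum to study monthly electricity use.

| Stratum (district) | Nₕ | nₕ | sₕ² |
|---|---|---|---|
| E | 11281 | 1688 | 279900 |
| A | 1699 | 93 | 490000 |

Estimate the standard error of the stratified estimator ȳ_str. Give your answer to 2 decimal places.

13.85

Var(ȳ_str) = Σₕ Wₕ²(1 − fₕ)sₕ²/nₕ with Wₕ = Nₕ/N, N = 12980.
E: Wₕ = 0.86910632; term = 0.86910632²·(1 − 0.14963212)·279900/1688 = 106.50822.
A: Wₕ = 0.13089368; term = 0.13089368²·(1 − 0.05473808)·490000/93 = 85.330181.
Sum = 191.8384.
SE = √(191.8384) = 13.85.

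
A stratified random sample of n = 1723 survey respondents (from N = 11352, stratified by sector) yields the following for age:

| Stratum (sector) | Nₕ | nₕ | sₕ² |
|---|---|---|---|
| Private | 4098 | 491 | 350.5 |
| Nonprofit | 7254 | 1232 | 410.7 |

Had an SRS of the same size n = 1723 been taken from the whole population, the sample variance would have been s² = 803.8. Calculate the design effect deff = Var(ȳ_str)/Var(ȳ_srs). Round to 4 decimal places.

0.4925

Var(ȳ_str) = Σ Wₕ²(1−fₕ)sₕ²/nₕ with Wₕ = Nₕ/11352:
  Private: (4098/11352)²·(1−491/4098)·350.5/491 = 0.081880382
  Nonprofit: (7254/11352)²·(1−1232/7254)·410.7/1232 = 0.11300236
  → Var(ȳ_str) = 0.19488274.
Var(ȳ_srs) = (1 − 1723/11352)·803.8/1723 = 0.39570499.
deff = 0.19488274 / 0.39570499 = 0.4925.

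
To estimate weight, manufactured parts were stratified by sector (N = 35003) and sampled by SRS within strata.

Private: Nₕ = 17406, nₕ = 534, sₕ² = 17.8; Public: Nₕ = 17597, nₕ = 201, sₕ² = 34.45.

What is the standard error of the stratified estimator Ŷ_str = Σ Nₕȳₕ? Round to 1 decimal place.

Var(Ŷ_str) = Σₕ Nₕ²(1 − fₕ)sₕ²/nₕ.
Private: 17406²·(1 − 534/17406)·17.8/534 = 9.7891344 × 10^6.
Public: 17597²·(1 − 201/17597)·34.45/201 = 5.2466392 × 10^7.
Sum = 6.2255526 × 10^7.
SE = √(6.2255526 × 10^7) = 7890.2.

7890.2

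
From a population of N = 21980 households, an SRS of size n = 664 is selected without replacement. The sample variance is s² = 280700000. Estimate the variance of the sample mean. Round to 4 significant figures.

410000

Under SRS without replacement, Var(ȳ) = (1 − f)·s²/n with f = n/N = 664/21980 = 0.03020928.
Var(ȳ) = (1 − 0.03020928)·280700000/664 = 0.96979072·422740.96 = 409970.26.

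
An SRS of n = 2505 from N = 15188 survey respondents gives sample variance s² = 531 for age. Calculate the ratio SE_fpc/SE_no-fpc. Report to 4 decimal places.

f = n/N = 2505/15188 = 0.16493284.
SE_no-fpc = √(s²/n) = 0.46040857; SE_fpc = √((1−f)s²/n) = 0.4207306.
Ratio = √(1−f) = 0.91382009.

0.9138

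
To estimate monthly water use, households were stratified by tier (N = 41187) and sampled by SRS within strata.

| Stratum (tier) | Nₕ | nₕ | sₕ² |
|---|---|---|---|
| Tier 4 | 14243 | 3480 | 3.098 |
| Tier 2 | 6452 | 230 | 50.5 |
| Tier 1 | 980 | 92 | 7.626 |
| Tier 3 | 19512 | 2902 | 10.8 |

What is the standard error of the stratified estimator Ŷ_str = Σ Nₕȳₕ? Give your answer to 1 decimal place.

3198.3

Var(Ŷ_str) = Σₕ Nₕ²(1 − fₕ)sₕ²/nₕ.
Tier 4: 14243²·(1 − 3480/14243)·3.098/3480 = 136469.93.
Tier 2: 6452²·(1 − 230/6452)·50.5/230 = 8.8143016 × 10^6.
Tier 1: 980²·(1 − 92/980)·7.626/92 = 72135.329.
Tier 3: 19512²·(1 − 2902/19512)·10.8/2902 = 1.2061401 × 10^6.
Sum = 1.0229047 × 10^7.
SE = √(1.0229047 × 10^7) = 3198.3.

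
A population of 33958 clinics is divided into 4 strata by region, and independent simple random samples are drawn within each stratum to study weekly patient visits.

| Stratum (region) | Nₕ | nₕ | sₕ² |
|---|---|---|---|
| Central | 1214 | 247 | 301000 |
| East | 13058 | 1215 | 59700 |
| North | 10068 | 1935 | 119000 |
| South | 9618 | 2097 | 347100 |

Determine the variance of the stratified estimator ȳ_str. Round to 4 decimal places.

Var(ȳ_str) = Σₕ Wₕ²(1 − fₕ)sₕ²/nₕ with Wₕ = Nₕ/N, N = 33958.
Central: Wₕ = 0.03575004; term = 0.03575004²·(1 − 0.20345964)·301000/247 = 1.2405963.
East: Wₕ = 0.38453384; term = 0.38453384²·(1 − 0.09304641)·59700/1215 = 6.5894966.
North: Wₕ = 0.29648389; term = 0.29648389²·(1 − 0.19219309)·119000/1935 = 4.3669253.
South: Wₕ = 0.28323223; term = 0.28323223²·(1 − 0.21802870)·347100/2097 = 10.383227.
Sum = 22.580245.

22.5802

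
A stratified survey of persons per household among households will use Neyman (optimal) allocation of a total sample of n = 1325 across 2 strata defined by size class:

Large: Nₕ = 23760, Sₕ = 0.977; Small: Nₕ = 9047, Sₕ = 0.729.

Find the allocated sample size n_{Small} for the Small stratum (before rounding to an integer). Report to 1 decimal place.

293.2

Neyman allocation: nₕ = n·NₕSₕ / Σⱼ NⱼSⱼ.
Σ NⱼSⱼ = 23760·0.977 + 9047·0.729 = 29808.783.
n_{Small} = 1325·9047·0.729 / 29808.783 = 293.2.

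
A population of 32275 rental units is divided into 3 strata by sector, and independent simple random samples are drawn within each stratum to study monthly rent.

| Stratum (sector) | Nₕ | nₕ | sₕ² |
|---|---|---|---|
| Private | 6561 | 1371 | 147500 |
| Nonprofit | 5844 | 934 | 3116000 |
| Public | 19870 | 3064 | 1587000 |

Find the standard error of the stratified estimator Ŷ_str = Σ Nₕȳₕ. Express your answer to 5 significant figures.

Var(Ŷ_str) = Σₕ Nₕ²(1 − fₕ)sₕ²/nₕ.
Private: 6561²·(1 − 1371/6561)·147500/1371 = 3.6634643 × 10^9.
Nonprofit: 5844²·(1 − 934/5844)·3116000/934 = 9.5728724 × 10^10.
Public: 19870²·(1 − 3064/19870)·1587000/3064 = 1.7296188 × 10^11.
Sum = 2.7235407 × 10^11.
SE = √(2.7235407 × 10^11) = 521880.

521880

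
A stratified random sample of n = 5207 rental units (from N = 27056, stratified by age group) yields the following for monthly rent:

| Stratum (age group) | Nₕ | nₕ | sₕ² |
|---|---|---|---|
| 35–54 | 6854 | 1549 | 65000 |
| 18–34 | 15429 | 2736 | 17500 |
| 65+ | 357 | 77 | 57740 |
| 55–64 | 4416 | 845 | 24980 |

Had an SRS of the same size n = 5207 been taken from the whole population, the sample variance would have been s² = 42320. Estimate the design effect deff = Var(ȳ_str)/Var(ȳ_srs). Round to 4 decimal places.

Var(ȳ_str) = Σ Wₕ²(1−fₕ)sₕ²/nₕ with Wₕ = Nₕ/27056:
  35–54: (6854/27056)²·(1−1549/6854)·65000/1549 = 2.0843193
  18–34: (15429/27056)²·(1−2736/15429)·17500/2736 = 1.7111845
  65+: (357/27056)²·(1−77/357)·57740/77 = 0.1023965
  55–64: (4416/27056)²·(1−845/4416)·24980/845 = 0.63683579
  → Var(ȳ_str) = 4.5347361.
Var(ȳ_srs) = (1 − 5207/27056)·42320/5207 = 6.5633574.
deff = 4.5347361 / 6.5633574 = 0.6909.

0.6909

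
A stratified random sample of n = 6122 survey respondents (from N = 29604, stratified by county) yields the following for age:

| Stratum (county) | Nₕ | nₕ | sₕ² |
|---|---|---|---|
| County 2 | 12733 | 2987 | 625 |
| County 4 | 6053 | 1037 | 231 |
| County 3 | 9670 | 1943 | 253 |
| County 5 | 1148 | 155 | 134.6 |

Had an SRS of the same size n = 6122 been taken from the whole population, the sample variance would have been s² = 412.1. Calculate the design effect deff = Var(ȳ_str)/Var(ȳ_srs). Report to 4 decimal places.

0.9285

Var(ȳ_str) = Σ Wₕ²(1−fₕ)sₕ²/nₕ with Wₕ = Nₕ/29604:
  County 2: (12733/29604)²·(1−2987/12733)·625/2987 = 0.029627919
  County 4: (6053/29604)²·(1−1037/6053)·231/1037 = 0.0077172156
  County 3: (9670/29604)²·(1−1943/9670)·253/1943 = 0.011101568
  County 5: (1148/29604)²·(1−155/1148)·134.6/155 = 0.0011295454
  → Var(ȳ_str) = 0.049576248.
Var(ȳ_srs) = (1 − 6122/29604)·412.1/6122 = 0.053394187.
deff = 0.049576248 / 0.053394187 = 0.9285.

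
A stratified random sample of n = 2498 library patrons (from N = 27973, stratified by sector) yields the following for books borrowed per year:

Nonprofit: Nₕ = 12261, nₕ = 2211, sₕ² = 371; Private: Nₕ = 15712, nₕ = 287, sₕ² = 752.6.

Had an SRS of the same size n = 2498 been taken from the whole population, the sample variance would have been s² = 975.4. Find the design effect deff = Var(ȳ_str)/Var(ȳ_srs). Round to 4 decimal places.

Var(ȳ_str) = Σ Wₕ²(1−fₕ)sₕ²/nₕ with Wₕ = Nₕ/27973:
  Nonprofit: (12261/27973)²·(1−2211/12261)·371/2211 = 0.026424029
  Private: (15712/27973)²·(1−287/15712)·752.6/287 = 0.81219604
  → Var(ȳ_str) = 0.83862007.
Var(ȳ_srs) = (1 − 2498/27973)·975.4/2498 = 0.35560304.
deff = 0.83862007 / 0.35560304 = 2.3583.

2.3583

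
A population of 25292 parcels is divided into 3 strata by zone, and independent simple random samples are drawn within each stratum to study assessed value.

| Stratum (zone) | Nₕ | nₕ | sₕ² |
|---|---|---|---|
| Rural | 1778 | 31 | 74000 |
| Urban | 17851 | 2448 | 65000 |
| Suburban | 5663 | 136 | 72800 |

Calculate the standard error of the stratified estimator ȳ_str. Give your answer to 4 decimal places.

Var(ȳ_str) = Σₕ Wₕ²(1 − fₕ)sₕ²/nₕ with Wₕ = Nₕ/N, N = 25292.
Rural: Wₕ = 0.07029891; term = 0.07029891²·(1 − 0.01743532)·74000/31 = 11.591198.
Urban: Wₕ = 0.70579630; term = 0.70579630²·(1 − 0.13713517)·65000/2448 = 11.413096.
Suburban: Wₕ = 0.22390479; term = 0.22390479²·(1 − 0.02401554)·72800/136 = 26.191607.
Sum = 49.195901.
SE = √(49.195901) = 7.0140.

7.0140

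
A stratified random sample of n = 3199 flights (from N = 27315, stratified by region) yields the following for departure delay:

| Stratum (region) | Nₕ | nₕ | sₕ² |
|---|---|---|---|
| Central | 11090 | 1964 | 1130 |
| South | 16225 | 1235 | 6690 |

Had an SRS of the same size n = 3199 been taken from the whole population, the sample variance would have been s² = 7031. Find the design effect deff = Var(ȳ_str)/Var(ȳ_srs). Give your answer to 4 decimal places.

Var(ȳ_str) = Σ Wₕ²(1−fₕ)sₕ²/nₕ with Wₕ = Nₕ/27315:
  Central: (11090/27315)²·(1−1964/11090)·1130/1964 = 0.078045265
  South: (16225/27315)²·(1−1235/16225)·6690/1235 = 1.7658064
  → Var(ȳ_str) = 1.8438517.
Var(ȳ_srs) = (1 − 3199/27315)·7031/3199 = 1.94047.
deff = 1.8438517 / 1.94047 = 0.9502.

0.9502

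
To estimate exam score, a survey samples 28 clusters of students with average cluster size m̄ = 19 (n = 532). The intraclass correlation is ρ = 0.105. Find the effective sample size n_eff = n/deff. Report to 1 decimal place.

deff = 1 + (19 − 1)·0.105 = 1 + 1.89 = 2.89.
n_eff = 532 / 2.89 = 184.1.

184.1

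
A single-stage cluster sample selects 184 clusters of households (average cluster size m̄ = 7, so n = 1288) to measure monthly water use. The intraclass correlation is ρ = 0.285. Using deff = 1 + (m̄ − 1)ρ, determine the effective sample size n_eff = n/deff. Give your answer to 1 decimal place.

475.3

deff = 1 + (7 − 1)·0.285 = 1 + 1.71 = 2.71.
n_eff = 1288 / 2.71 = 475.3.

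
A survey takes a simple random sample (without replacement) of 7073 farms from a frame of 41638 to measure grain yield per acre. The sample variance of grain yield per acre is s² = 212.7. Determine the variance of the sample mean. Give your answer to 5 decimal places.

Under SRS without replacement, Var(ȳ) = (1 − f)·s²/n with f = n/N = 7073/41638 = 0.16986887.
Var(ȳ) = (1 − 0.16986887)·212.7/7073 = 0.83013113·0.030072105 = 0.024963791.

0.02496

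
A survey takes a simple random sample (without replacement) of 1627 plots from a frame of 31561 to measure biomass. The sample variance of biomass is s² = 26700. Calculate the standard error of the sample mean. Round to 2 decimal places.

Under SRS without replacement, Var(ȳ) = (1 − f)·s²/n with f = n/N = 1627/31561 = 0.05155096.
Var(ȳ) = (1 − 0.05155096)·26700/1627 = 0.94844904·16.410572 = 15.564591.
SE(ȳ) = √(15.564591) = 3.95.

3.95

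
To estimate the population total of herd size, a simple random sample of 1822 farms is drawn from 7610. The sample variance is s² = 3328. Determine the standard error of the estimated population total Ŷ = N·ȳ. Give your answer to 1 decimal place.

Var(Ŷ) = N²·Var(ȳ) = N²·(1 − n/N)·s²/n.
f = 1822/7610 = 0.23942181; Var(ȳ) = 0.76057819·3328/1822 = 1.3892449.
Var(Ŷ) = 7610² · 1.3892449 = 8.045409 × 10^7.
SE(Ŷ) = √(8.045409 × 10^7) = 8969.6.

8969.6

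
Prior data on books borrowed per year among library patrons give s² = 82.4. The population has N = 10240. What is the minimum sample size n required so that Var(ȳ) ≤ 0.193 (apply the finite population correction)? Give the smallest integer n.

Without fpc, n₀ = s²/D = 82.4/0.193 = 426.9430.
With fpc, (1 − n/N)·s²/n ≤ D requires n ≥ n₀/(1 + n₀/N) = 426.9430/(1 + 426.9430/10240) = 409.8547.
Rounding up, n = 410.

410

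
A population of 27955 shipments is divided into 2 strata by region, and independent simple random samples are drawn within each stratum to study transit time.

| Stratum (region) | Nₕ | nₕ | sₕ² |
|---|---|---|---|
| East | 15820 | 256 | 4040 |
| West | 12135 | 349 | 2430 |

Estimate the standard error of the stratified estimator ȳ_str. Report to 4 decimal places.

2.4993

Var(ȳ_str) = Σₕ Wₕ²(1 − fₕ)sₕ²/nₕ with Wₕ = Nₕ/N, N = 27955.
East: Wₕ = 0.56590950; term = 0.56590950²·(1 − 0.01618205)·4040/256 = 4.9722174.
West: Wₕ = 0.43409050; term = 0.43409050²·(1 − 0.02875979)·2430/349 = 1.2742894.
Sum = 6.2465068.
SE = √(6.2465068) = 2.4993.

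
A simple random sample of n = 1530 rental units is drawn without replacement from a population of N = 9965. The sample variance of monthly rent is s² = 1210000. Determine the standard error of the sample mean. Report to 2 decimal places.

Under SRS without replacement, Var(ȳ) = (1 − f)·s²/n with f = n/N = 1530/9965 = 0.15353738.
Var(ȳ) = (1 − 0.15353738)·1210000/1530 = 0.84646262·790.84967 = 669.42469.
SE(ȳ) = √(669.42469) = 25.87.

25.87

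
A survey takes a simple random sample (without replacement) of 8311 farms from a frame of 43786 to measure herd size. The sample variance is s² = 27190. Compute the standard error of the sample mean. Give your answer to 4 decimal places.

1.6281

Under SRS without replacement, Var(ȳ) = (1 − f)·s²/n with f = n/N = 8311/43786 = 0.18980953.
Var(ȳ) = (1 − 0.18980953)·27190/8311 = 0.81019047·3.2715678 = 2.6505931.
SE(ȳ) = √(2.6505931) = 1.6281.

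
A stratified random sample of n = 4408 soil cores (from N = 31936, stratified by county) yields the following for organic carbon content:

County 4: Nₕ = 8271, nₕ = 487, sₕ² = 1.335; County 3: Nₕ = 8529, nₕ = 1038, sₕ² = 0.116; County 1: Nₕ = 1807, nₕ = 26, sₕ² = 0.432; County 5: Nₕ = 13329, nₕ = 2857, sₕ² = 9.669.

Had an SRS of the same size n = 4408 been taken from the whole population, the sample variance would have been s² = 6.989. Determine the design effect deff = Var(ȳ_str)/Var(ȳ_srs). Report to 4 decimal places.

Var(ȳ_str) = Σ Wₕ²(1−fₕ)sₕ²/nₕ with Wₕ = Nₕ/31936:
  County 4: (8271/31936)²·(1−487/8271)·1.335/487 = 1.7304223 × 10^-4
  County 3: (8529/31936)²·(1−1038/8529)·0.116/1038 = 7.0006362 × 10^-6
  County 1: (1807/31936)²·(1−26/1807)·0.432/26 = 5.2428983 × 10^-5
  County 5: (13329/31936)²·(1−2857/13329)·9.669/2857 = 4.6316686 × 10^-4
  → Var(ȳ_str) = 6.9563871 × 10^-4.
Var(ȳ_srs) = (1 − 4408/31936)·6.989/4408 = 0.0013666824.
deff = (6.9563871 × 10^-4) / 0.0013666824 = 0.5090.

0.5090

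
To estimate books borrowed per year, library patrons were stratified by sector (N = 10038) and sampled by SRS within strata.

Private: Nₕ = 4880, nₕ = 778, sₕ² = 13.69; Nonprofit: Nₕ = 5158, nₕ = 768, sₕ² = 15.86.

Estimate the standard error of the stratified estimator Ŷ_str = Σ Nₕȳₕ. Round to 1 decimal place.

Var(Ŷ_str) = Σₕ Nₕ²(1 − fₕ)sₕ²/nₕ.
Private: 4880²·(1 − 778/4880)·13.69/778 = 352240.53.
Nonprofit: 5158²·(1 − 768/5158)·15.86/768 = 467614.34.
Sum = 819854.87.
SE = √(819854.87) = 905.5.

905.5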